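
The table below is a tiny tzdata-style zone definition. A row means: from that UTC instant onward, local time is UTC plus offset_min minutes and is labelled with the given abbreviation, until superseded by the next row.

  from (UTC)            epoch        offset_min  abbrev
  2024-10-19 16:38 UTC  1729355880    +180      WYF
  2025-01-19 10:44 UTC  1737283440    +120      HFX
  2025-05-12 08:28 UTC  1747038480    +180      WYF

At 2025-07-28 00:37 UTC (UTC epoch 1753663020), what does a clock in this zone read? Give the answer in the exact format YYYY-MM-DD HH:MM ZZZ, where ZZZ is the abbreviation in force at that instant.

2025-07-28 03:37 WYF

Query: 2025-07-28 00:37 UTC
Rule 3/3 (WYF, +03:00): 2025-05-12 08:28 UTC ≤ query < +∞
0·60 + 37 + 180 = 217 min
217 = 0·1440 + 217; 217 = 3·60 + 37 → 03:37, same day
→ 2025-07-28 03:37 WYF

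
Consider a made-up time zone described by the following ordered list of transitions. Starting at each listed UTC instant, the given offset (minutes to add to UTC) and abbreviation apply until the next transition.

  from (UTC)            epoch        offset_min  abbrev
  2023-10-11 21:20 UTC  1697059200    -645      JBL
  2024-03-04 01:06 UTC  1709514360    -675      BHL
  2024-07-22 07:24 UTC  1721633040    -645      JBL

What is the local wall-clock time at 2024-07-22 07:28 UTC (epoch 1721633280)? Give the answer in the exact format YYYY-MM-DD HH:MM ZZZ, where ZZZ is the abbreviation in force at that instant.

2024-07-21 20:43 JBL

Query: 2024-07-22 07:28 UTC
Rule 3/3 (JBL, -10:45): 2024-07-22 07:24 UTC ≤ query < +∞
7·60 + 28 - 645 = -197 min
-197 = -1·1440 + 1243; 1243 = 20·60 + 43 → 20:43, 2024-07-22 - 1 day = 2024-07-21
→ 2024-07-21 20:43 JBL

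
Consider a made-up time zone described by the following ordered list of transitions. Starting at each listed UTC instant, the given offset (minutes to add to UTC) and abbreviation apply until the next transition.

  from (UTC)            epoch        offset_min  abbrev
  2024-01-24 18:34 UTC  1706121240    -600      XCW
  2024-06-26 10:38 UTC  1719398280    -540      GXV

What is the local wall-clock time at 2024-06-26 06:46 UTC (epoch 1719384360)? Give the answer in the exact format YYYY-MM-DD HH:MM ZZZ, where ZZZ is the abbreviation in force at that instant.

2024-06-25 20:46 XCW

Query: 2024-06-26 06:46 UTC
Rule 1/2 (XCW, -10:00): 2024-01-24 18:34 UTC ≤ query < 2024-06-26 10:38 UTC
6·60 + 46 - 600 = -194 min
-194 = -1·1440 + 1246; 1246 = 20·60 + 46 → 20:46, 2024-06-26 - 1 day = 2024-06-25
→ 2024-06-25 20:46 XCW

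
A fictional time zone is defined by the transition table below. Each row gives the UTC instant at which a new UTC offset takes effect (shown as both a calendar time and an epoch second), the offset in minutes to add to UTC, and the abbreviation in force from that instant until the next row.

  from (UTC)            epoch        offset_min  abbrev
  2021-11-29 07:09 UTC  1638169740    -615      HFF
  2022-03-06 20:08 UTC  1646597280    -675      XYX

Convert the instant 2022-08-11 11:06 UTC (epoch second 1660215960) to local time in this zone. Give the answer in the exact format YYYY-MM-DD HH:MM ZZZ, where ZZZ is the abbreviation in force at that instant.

Query: 2022-08-11 11:06 UTC
Rule 2/2 (XYX, -11:15): 2022-03-06 20:08 UTC ≤ query < +∞
11·60 + 6 - 675 = -9 min
-9 = -1·1440 + 1431; 1431 = 23·60 + 51 → 23:51, 2022-08-11 - 1 day = 2022-08-10
→ 2022-08-10 23:51 XYX

2022-08-10 23:51 XYX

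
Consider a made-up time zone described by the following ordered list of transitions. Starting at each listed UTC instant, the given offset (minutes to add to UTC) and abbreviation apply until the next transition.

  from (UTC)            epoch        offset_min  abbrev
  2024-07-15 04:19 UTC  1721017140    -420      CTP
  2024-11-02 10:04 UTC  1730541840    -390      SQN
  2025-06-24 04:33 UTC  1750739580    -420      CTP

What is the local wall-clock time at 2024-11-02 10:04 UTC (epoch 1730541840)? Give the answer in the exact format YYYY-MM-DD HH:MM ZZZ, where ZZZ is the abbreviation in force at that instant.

Query: 2024-11-02 10:04 UTC
Rule 2/3 (SQN, -06:30): 2024-11-02 10:04 UTC ≤ query < 2025-06-24 04:33 UTC
10·60 + 4 - 390 = 214 min
214 = 0·1440 + 214; 214 = 3·60 + 34 → 03:34, same day
→ 2024-11-02 03:34 SQN

2024-11-02 03:34 SQN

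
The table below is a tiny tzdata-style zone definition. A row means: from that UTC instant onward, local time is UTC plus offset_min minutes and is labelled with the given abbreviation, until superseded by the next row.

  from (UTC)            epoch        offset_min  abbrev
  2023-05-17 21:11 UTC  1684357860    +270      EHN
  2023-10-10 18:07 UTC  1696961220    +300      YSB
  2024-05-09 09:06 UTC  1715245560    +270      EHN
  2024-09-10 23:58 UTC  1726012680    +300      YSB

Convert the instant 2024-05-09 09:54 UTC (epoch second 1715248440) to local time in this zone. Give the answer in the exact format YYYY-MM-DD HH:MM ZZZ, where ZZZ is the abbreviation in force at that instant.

Query: 2024-05-09 09:54 UTC
Rule 3/4 (EHN, +04:30): 2024-05-09 09:06 UTC ≤ query < 2024-09-10 23:58 UTC
9·60 + 54 + 270 = 864 min
864 = 0·1440 + 864; 864 = 14·60 + 24 → 14:24, same day
→ 2024-05-09 14:24 EHN

2024-05-09 14:24 EHN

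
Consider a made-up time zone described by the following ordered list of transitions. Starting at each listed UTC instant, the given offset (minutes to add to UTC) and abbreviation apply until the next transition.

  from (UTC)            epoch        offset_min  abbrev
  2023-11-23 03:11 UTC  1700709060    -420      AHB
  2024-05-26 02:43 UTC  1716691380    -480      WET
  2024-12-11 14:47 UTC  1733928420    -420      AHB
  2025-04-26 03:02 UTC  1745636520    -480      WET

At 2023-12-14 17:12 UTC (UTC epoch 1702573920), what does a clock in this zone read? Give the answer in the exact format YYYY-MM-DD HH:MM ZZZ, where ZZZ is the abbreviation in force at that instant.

Query: 2023-12-14 17:12 UTC
Rule 1/4 (AHB, -07:00): 2023-11-23 03:11 UTC ≤ query < 2024-05-26 02:43 UTC
17·60 + 12 - 420 = 612 min
612 = 0·1440 + 612; 612 = 10·60 + 12 → 10:12, same day
→ 2023-12-14 10:12 AHB

2023-12-14 10:12 AHB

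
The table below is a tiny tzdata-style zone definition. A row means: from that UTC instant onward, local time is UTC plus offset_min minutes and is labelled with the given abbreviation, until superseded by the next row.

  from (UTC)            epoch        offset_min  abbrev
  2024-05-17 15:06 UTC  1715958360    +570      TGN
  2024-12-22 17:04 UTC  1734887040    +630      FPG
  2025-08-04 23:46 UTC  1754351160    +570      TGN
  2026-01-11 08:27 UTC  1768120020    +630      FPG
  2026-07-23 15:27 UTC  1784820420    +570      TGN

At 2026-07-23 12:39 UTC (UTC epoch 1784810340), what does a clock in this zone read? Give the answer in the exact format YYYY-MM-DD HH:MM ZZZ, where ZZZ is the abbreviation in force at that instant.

2026-07-23 23:09 FPG

Query: 2026-07-23 12:39 UTC
Rule 4/5 (FPG, +10:30): 2026-01-11 08:27 UTC ≤ query < 2026-07-23 15:27 UTC
12·60 + 39 + 630 = 1389 min
1389 = 0·1440 + 1389; 1389 = 23·60 + 9 → 23:09, same day
→ 2026-07-23 23:09 FPG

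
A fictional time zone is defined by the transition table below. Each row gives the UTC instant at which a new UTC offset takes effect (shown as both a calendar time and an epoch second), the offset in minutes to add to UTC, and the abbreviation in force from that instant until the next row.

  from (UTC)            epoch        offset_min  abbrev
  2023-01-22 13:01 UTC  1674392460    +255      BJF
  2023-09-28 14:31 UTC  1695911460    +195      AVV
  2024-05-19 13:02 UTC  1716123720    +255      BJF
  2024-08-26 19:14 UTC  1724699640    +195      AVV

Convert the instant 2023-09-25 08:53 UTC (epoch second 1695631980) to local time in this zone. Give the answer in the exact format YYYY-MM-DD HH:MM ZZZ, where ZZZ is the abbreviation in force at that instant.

Query: 2023-09-25 08:53 UTC
Rule 1/4 (BJF, +04:15): 2023-01-22 13:01 UTC ≤ query < 2023-09-28 14:31 UTC
8·60 + 53 + 255 = 788 min
788 = 0·1440 + 788; 788 = 13·60 + 8 → 13:08, same day
→ 2023-09-25 13:08 BJF

2023-09-25 13:08 BJF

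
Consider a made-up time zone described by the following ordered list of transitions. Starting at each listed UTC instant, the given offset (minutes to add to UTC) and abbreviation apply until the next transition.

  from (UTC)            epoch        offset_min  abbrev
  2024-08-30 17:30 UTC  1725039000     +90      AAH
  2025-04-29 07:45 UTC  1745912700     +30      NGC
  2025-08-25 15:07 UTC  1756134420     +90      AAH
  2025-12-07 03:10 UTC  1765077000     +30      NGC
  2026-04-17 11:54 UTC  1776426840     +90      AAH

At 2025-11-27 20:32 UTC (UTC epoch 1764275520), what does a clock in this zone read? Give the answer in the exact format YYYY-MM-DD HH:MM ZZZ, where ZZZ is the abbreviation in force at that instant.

Query: 2025-11-27 20:32 UTC
Rule 3/5 (AAH, +01:30): 2025-08-25 15:07 UTC ≤ query < 2025-12-07 03:10 UTC
20·60 + 32 + 90 = 1322 min
1322 = 0·1440 + 1322; 1322 = 22·60 + 2 → 22:02, same day
→ 2025-11-27 22:02 AAH

2025-11-27 22:02 AAH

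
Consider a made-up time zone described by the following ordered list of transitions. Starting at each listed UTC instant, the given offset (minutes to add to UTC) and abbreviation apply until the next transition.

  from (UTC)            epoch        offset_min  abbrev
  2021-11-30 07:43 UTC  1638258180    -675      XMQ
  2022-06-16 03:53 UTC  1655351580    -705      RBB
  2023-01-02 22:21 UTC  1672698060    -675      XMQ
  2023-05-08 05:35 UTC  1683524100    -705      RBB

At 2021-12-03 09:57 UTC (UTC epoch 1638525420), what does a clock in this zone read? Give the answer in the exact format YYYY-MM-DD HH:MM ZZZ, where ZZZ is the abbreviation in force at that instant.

Query: 2021-12-03 09:57 UTC
Rule 1/4 (XMQ, -11:15): 2021-11-30 07:43 UTC ≤ query < 2022-06-16 03:53 UTC
9·60 + 57 - 675 = -78 min
-78 = -1·1440 + 1362; 1362 = 22·60 + 42 → 22:42, 2021-12-03 - 1 day = 2021-12-02
→ 2021-12-02 22:42 XMQ

2021-12-02 22:42 XMQ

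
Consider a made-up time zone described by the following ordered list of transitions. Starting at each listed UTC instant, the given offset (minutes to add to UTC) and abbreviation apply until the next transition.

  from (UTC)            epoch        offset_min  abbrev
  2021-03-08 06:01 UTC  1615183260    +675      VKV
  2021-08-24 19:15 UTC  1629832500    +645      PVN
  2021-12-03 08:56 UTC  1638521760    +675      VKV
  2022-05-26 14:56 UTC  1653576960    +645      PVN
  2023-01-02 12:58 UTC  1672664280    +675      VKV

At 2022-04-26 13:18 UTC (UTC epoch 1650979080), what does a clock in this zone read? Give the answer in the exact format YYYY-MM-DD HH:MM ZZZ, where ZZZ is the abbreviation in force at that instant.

2022-04-27 00:33 VKV

Query: 2022-04-26 13:18 UTC
Rule 3/5 (VKV, +11:15): 2021-12-03 08:56 UTC ≤ query < 2022-05-26 14:56 UTC
13·60 + 18 + 675 = 1473 min
1473 = 1·1440 + 33; 33 = 0·60 + 33 → 00:33, 2022-04-26 + 1 day = 2022-04-27
→ 2022-04-27 00:33 VKV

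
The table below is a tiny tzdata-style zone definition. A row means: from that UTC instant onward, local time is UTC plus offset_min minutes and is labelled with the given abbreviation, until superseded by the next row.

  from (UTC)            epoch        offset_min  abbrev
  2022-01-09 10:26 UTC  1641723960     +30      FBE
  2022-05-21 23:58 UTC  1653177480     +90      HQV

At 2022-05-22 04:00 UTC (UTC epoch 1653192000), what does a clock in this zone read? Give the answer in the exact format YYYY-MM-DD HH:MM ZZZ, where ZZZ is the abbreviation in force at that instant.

2022-05-22 05:30 HQV

Query: 2022-05-22 04:00 UTC
Rule 2/2 (HQV, +01:30): 2022-05-21 23:58 UTC ≤ query < +∞
4·60 + 0 + 90 = 330 min
330 = 0·1440 + 330; 330 = 5·60 + 30 → 05:30, same day
→ 2022-05-22 05:30 HQV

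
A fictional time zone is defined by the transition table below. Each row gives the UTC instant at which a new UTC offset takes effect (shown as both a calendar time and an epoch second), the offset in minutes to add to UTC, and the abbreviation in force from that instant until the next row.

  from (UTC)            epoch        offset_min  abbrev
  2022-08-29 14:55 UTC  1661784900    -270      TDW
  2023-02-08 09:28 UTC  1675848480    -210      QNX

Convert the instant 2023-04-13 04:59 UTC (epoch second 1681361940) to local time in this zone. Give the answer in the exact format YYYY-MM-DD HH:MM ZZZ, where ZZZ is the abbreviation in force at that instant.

2023-04-13 01:29 QNX

Query: 2023-04-13 04:59 UTC
Rule 2/2 (QNX, -03:30): 2023-02-08 09:28 UTC ≤ query < +∞
4·60 + 59 - 210 = 89 min
89 = 0·1440 + 89; 89 = 1·60 + 29 → 01:29, same day
→ 2023-04-13 01:29 QNX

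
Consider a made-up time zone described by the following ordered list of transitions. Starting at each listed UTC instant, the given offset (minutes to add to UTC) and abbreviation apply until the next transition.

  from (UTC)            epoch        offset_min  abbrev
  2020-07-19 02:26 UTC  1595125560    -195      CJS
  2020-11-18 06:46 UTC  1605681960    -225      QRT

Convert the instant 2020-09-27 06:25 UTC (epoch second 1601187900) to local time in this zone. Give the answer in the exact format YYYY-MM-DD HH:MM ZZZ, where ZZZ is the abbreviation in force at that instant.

Query: 2020-09-27 06:25 UTC
Rule 1/2 (CJS, -03:15): 2020-07-19 02:26 UTC ≤ query < 2020-11-18 06:46 UTC
6·60 + 25 - 195 = 190 min
190 = 0·1440 + 190; 190 = 3·60 + 10 → 03:10, same day
→ 2020-09-27 03:10 CJS

2020-09-27 03:10 CJS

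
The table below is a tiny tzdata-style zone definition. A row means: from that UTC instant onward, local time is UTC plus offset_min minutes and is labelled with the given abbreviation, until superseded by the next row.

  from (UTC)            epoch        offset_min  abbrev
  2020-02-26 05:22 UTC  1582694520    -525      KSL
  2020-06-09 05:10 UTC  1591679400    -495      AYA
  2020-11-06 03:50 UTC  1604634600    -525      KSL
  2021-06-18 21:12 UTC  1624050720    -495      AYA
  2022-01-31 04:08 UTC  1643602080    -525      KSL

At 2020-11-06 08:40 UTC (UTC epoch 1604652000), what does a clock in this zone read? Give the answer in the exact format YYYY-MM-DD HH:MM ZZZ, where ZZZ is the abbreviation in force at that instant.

2020-11-05 23:55 KSL

Query: 2020-11-06 08:40 UTC
Rule 3/5 (KSL, -08:45): 2020-11-06 03:50 UTC ≤ query < 2021-06-18 21:12 UTC
8·60 + 40 - 525 = -5 min
-5 = -1·1440 + 1435; 1435 = 23·60 + 55 → 23:55, 2020-11-06 - 1 day = 2020-11-05
→ 2020-11-05 23:55 KSL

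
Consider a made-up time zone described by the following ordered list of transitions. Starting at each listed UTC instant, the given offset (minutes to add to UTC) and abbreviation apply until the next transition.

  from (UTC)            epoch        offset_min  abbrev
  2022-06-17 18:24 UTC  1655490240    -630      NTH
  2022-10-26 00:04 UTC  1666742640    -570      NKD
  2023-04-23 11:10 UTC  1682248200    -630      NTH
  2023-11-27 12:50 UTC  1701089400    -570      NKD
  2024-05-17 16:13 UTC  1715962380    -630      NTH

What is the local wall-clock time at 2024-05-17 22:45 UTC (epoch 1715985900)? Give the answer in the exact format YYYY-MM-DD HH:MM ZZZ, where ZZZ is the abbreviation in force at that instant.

2024-05-17 12:15 NTH

Query: 2024-05-17 22:45 UTC
Rule 5/5 (NTH, -10:30): 2024-05-17 16:13 UTC ≤ query < +∞
22·60 + 45 - 630 = 735 min
735 = 0·1440 + 735; 735 = 12·60 + 15 → 12:15, same day
→ 2024-05-17 12:15 NTH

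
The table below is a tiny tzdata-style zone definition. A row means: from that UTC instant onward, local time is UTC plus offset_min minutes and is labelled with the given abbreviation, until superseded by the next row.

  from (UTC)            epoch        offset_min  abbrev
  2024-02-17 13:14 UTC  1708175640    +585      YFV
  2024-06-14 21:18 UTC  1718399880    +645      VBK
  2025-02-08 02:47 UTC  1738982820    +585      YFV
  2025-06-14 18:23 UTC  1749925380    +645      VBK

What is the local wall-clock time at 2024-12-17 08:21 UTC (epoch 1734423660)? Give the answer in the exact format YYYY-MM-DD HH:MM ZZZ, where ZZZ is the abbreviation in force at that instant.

Query: 2024-12-17 08:21 UTC
Rule 2/4 (VBK, +10:45): 2024-06-14 21:18 UTC ≤ query < 2025-02-08 02:47 UTC
8·60 + 21 + 645 = 1146 min
1146 = 0·1440 + 1146; 1146 = 19·60 + 6 → 19:06, same day
→ 2024-12-17 19:06 VBK

2024-12-17 19:06 VBK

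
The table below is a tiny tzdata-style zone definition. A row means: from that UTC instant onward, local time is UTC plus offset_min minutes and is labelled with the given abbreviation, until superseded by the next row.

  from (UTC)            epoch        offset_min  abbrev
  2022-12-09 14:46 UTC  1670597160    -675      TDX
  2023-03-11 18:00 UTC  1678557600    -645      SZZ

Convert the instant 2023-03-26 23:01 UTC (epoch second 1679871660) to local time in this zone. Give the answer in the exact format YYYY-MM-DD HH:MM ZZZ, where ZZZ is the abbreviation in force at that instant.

2023-03-26 12:16 SZZ

Query: 2023-03-26 23:01 UTC
Rule 2/2 (SZZ, -10:45): 2023-03-11 18:00 UTC ≤ query < +∞
23·60 + 1 - 645 = 736 min
736 = 0·1440 + 736; 736 = 12·60 + 16 → 12:16, same day
→ 2023-03-26 12:16 SZZ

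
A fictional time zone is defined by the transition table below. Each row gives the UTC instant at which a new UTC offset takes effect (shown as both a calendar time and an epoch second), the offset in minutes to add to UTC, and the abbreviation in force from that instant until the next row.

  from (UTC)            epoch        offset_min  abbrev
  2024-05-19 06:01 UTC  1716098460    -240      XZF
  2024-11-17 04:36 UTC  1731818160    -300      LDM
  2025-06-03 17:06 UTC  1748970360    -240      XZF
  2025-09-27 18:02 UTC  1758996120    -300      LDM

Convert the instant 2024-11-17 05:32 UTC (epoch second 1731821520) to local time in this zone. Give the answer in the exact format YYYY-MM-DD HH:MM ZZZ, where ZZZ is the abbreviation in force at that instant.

2024-11-17 00:32 LDM

Query: 2024-11-17 05:32 UTC
Rule 2/4 (LDM, -05:00): 2024-11-17 04:36 UTC ≤ query < 2025-06-03 17:06 UTC
5·60 + 32 - 300 = 32 min
32 = 0·1440 + 32; 32 = 0·60 + 32 → 00:32, same day
→ 2024-11-17 00:32 LDM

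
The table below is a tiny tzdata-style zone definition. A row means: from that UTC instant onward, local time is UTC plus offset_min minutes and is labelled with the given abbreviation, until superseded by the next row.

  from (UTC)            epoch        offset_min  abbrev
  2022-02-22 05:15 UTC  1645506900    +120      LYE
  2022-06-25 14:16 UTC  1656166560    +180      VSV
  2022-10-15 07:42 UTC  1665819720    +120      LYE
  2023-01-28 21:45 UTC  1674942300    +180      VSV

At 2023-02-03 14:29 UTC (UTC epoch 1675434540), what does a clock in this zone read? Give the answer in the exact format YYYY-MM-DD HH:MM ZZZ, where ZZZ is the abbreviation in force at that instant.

Query: 2023-02-03 14:29 UTC
Rule 4/4 (VSV, +03:00): 2023-01-28 21:45 UTC ≤ query < +∞
14·60 + 29 + 180 = 1049 min
1049 = 0·1440 + 1049; 1049 = 17·60 + 29 → 17:29, same day
→ 2023-02-03 17:29 VSV

2023-02-03 17:29 VSV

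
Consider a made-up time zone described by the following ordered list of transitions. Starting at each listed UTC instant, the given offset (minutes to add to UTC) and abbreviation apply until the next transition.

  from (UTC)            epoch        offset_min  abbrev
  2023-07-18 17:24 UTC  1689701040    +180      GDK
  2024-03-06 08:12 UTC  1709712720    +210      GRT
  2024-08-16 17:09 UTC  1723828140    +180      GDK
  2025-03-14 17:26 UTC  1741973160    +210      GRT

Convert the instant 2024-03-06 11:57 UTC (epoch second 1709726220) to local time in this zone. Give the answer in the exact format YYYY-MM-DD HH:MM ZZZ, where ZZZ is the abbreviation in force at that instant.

2024-03-06 15:27 GRT

Query: 2024-03-06 11:57 UTC
Rule 2/4 (GRT, +03:30): 2024-03-06 08:12 UTC ≤ query < 2024-08-16 17:09 UTC
11·60 + 57 + 210 = 927 min
927 = 0·1440 + 927; 927 = 15·60 + 27 → 15:27, same day
→ 2024-03-06 15:27 GRT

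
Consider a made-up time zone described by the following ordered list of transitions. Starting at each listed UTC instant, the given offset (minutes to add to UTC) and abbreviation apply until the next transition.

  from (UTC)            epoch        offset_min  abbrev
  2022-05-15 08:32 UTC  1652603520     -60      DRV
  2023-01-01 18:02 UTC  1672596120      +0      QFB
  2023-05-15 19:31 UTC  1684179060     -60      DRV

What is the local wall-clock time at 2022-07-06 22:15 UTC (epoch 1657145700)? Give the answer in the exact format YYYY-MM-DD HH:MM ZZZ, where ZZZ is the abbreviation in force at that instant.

2022-07-06 21:15 DRV

Query: 2022-07-06 22:15 UTC
Rule 1/3 (DRV, -01:00): 2022-05-15 08:32 UTC ≤ query < 2023-01-01 18:02 UTC
22·60 + 15 - 60 = 1275 min
1275 = 0·1440 + 1275; 1275 = 21·60 + 15 → 21:15, same day
→ 2022-07-06 21:15 DRV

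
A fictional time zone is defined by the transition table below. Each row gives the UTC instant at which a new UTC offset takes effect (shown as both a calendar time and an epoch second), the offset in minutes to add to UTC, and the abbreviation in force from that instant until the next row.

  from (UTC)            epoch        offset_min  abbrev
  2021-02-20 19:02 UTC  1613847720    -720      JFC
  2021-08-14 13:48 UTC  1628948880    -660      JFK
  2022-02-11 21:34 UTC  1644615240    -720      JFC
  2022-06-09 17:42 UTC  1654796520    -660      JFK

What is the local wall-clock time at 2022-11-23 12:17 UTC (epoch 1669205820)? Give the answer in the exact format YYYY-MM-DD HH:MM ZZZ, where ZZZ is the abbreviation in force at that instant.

2022-11-23 01:17 JFK

Query: 2022-11-23 12:17 UTC
Rule 4/4 (JFK, -11:00): 2022-06-09 17:42 UTC ≤ query < +∞
12·60 + 17 - 660 = 77 min
77 = 0·1440 + 77; 77 = 1·60 + 17 → 01:17, same day
→ 2022-11-23 01:17 JFK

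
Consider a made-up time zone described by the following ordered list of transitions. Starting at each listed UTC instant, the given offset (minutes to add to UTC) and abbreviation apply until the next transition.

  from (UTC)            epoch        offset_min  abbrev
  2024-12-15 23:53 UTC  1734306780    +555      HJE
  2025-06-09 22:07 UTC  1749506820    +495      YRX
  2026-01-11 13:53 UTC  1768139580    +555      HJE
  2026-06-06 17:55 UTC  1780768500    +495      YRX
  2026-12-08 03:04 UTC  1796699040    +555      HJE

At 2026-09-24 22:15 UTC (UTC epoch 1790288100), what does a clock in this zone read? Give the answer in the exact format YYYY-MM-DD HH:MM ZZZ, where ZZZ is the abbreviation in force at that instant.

2026-09-25 06:30 YRX

Query: 2026-09-24 22:15 UTC
Rule 4/5 (YRX, +08:15): 2026-06-06 17:55 UTC ≤ query < 2026-12-08 03:04 UTC
22·60 + 15 + 495 = 1830 min
1830 = 1·1440 + 390; 390 = 6·60 + 30 → 06:30, 2026-09-24 + 1 day = 2026-09-25
→ 2026-09-25 06:30 YRX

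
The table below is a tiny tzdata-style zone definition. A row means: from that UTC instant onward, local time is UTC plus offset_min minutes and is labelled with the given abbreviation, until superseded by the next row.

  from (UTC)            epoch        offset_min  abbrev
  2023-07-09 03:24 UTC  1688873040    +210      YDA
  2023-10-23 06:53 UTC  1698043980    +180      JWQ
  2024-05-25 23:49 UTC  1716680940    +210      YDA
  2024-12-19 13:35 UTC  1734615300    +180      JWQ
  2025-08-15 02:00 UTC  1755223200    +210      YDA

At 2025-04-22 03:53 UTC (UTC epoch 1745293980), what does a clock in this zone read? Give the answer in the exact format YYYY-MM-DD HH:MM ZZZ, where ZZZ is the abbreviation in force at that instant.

2025-04-22 06:53 JWQ

Query: 2025-04-22 03:53 UTC
Rule 4/5 (JWQ, +03:00): 2024-12-19 13:35 UTC ≤ query < 2025-08-15 02:00 UTC
3·60 + 53 + 180 = 413 min
413 = 0·1440 + 413; 413 = 6·60 + 53 → 06:53, same day
→ 2025-04-22 06:53 JWQ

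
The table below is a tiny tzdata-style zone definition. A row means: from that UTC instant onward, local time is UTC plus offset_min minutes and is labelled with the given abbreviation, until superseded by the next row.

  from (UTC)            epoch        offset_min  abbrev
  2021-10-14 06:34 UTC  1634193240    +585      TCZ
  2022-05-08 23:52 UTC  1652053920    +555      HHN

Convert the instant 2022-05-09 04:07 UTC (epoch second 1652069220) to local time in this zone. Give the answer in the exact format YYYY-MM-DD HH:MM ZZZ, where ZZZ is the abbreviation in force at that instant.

Query: 2022-05-09 04:07 UTC
Rule 2/2 (HHN, +09:15): 2022-05-08 23:52 UTC ≤ query < +∞
4·60 + 7 + 555 = 802 min
802 = 0·1440 + 802; 802 = 13·60 + 22 → 13:22, same day
→ 2022-05-09 13:22 HHN

2022-05-09 13:22 HHN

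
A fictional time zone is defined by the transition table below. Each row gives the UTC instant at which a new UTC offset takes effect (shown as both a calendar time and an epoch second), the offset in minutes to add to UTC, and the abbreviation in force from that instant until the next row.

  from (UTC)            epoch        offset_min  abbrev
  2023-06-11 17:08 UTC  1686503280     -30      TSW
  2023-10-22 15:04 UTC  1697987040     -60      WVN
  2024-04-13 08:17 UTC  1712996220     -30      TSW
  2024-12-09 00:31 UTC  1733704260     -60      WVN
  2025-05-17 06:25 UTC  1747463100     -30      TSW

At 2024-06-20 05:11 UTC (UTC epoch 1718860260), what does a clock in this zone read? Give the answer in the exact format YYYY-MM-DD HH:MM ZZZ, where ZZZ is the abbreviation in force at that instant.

Query: 2024-06-20 05:11 UTC
Rule 3/5 (TSW, -00:30): 2024-04-13 08:17 UTC ≤ query < 2024-12-09 00:31 UTC
5·60 + 11 - 30 = 281 min
281 = 0·1440 + 281; 281 = 4·60 + 41 → 04:41, same day
→ 2024-06-20 04:41 TSW

2024-06-20 04:41 TSW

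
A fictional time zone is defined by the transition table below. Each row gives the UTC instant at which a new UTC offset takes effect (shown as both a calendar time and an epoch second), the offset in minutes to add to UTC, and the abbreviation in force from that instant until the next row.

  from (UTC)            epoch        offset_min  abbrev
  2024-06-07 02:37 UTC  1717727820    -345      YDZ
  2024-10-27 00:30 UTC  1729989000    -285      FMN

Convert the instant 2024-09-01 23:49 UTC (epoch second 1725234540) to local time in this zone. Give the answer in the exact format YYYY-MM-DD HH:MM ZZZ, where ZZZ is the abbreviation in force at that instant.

2024-09-01 18:04 YDZ

Query: 2024-09-01 23:49 UTC
Rule 1/2 (YDZ, -05:45): 2024-06-07 02:37 UTC ≤ query < 2024-10-27 00:30 UTC
23·60 + 49 - 345 = 1084 min
1084 = 0·1440 + 1084; 1084 = 18·60 + 4 → 18:04, same day
→ 2024-09-01 18:04 YDZ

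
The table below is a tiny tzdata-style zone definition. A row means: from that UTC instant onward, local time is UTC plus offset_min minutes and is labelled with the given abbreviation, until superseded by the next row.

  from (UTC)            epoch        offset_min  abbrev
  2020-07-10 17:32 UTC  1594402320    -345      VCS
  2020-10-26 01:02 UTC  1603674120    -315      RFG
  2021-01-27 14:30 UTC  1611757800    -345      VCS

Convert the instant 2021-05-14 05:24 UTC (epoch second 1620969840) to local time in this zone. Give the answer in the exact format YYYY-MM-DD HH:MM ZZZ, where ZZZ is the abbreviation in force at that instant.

Query: 2021-05-14 05:24 UTC
Rule 3/3 (VCS, -05:45): 2021-01-27 14:30 UTC ≤ query < +∞
5·60 + 24 - 345 = -21 min
-21 = -1·1440 + 1419; 1419 = 23·60 + 39 → 23:39, 2021-05-14 - 1 day = 2021-05-13
→ 2021-05-13 23:39 VCS

2021-05-13 23:39 VCS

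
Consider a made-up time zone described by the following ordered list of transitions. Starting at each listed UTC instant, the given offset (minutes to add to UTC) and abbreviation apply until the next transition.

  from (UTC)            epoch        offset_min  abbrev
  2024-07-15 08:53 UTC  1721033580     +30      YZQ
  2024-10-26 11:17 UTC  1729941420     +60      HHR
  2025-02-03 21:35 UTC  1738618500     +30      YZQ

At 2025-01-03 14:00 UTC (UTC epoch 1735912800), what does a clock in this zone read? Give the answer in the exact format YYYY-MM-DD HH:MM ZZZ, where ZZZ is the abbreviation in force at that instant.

Query: 2025-01-03 14:00 UTC
Rule 2/3 (HHR, +01:00): 2024-10-26 11:17 UTC ≤ query < 2025-02-03 21:35 UTC
14·60 + 0 + 60 = 900 min
900 = 0·1440 + 900; 900 = 15·60 + 0 → 15:00, same day
→ 2025-01-03 15:00 HHR

2025-01-03 15:00 HHR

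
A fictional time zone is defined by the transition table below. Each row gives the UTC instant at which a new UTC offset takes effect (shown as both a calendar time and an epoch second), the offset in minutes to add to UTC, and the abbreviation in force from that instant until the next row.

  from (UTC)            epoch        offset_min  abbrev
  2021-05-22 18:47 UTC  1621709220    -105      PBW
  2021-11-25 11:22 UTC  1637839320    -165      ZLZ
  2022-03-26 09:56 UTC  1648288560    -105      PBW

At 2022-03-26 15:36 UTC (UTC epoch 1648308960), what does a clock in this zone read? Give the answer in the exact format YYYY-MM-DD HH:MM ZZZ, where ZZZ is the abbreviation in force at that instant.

2022-03-26 13:51 PBW

Query: 2022-03-26 15:36 UTC
Rule 3/3 (PBW, -01:45): 2022-03-26 09:56 UTC ≤ query < +∞
15·60 + 36 - 105 = 831 min
831 = 0·1440 + 831; 831 = 13·60 + 51 → 13:51, same day
→ 2022-03-26 13:51 PBW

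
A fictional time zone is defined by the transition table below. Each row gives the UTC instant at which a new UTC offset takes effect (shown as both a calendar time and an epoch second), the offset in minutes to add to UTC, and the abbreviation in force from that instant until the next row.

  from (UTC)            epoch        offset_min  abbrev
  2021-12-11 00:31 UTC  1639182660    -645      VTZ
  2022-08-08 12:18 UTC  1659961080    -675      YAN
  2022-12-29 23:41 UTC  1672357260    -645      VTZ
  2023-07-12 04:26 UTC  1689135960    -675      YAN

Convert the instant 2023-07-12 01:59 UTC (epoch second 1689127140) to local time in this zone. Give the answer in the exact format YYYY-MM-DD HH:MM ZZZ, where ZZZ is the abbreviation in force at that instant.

2023-07-11 15:14 VTZ

Query: 2023-07-12 01:59 UTC
Rule 3/4 (VTZ, -10:45): 2022-12-29 23:41 UTC ≤ query < 2023-07-12 04:26 UTC
1·60 + 59 - 645 = -526 min
-526 = -1·1440 + 914; 914 = 15·60 + 14 → 15:14, 2023-07-12 - 1 day = 2023-07-11
→ 2023-07-11 15:14 VTZ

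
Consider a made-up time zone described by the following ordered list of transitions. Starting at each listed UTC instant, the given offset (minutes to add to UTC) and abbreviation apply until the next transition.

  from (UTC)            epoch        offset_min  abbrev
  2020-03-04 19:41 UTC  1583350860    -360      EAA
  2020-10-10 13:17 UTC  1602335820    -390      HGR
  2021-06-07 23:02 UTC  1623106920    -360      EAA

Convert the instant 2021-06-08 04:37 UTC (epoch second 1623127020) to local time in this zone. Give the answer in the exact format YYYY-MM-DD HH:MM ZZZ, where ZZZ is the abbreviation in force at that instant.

2021-06-07 22:37 EAA

Query: 2021-06-08 04:37 UTC
Rule 3/3 (EAA, -06:00): 2021-06-07 23:02 UTC ≤ query < +∞
4·60 + 37 - 360 = -83 min
-83 = -1·1440 + 1357; 1357 = 22·60 + 37 → 22:37, 2021-06-08 - 1 day = 2021-06-07
→ 2021-06-07 22:37 EAA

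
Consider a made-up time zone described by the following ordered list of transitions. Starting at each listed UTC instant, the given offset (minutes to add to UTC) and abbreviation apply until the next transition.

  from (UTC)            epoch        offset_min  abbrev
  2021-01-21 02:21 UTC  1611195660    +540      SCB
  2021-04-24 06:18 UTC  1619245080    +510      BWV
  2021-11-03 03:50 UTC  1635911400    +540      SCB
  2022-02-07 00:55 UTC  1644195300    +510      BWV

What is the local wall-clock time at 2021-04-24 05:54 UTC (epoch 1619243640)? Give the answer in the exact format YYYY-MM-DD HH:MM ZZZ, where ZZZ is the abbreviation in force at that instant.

2021-04-24 14:54 SCB

Query: 2021-04-24 05:54 UTC
Rule 1/4 (SCB, +09:00): 2021-01-21 02:21 UTC ≤ query < 2021-04-24 06:18 UTC
5·60 + 54 + 540 = 894 min
894 = 0·1440 + 894; 894 = 14·60 + 54 → 14:54, same day
→ 2021-04-24 14:54 SCB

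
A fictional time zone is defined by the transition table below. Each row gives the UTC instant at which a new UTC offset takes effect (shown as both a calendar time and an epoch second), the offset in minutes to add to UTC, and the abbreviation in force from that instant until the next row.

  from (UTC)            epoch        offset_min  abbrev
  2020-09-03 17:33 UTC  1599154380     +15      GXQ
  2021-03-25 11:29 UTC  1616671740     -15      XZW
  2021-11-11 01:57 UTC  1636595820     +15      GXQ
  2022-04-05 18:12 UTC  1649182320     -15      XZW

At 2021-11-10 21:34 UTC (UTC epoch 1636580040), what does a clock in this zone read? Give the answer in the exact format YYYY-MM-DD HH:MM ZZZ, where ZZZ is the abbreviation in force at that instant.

2021-11-10 21:19 XZW

Query: 2021-11-10 21:34 UTC
Rule 2/4 (XZW, -00:15): 2021-03-25 11:29 UTC ≤ query < 2021-11-11 01:57 UTC
21·60 + 34 - 15 = 1279 min
1279 = 0·1440 + 1279; 1279 = 21·60 + 19 → 21:19, same day
→ 2021-11-10 21:19 XZW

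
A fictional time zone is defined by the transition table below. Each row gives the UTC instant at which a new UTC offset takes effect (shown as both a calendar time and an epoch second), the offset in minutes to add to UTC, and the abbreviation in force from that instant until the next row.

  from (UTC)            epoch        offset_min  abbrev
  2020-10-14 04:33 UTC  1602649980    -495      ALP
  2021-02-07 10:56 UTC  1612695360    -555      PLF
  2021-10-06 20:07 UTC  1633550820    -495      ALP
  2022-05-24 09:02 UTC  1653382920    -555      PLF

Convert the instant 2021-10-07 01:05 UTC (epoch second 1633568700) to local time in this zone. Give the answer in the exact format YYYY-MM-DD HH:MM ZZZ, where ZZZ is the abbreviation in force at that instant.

Query: 2021-10-07 01:05 UTC
Rule 3/4 (ALP, -08:15): 2021-10-06 20:07 UTC ≤ query < 2022-05-24 09:02 UTC
1·60 + 5 - 495 = -430 min
-430 = -1·1440 + 1010; 1010 = 16·60 + 50 → 16:50, 2021-10-07 - 1 day = 2021-10-06
→ 2021-10-06 16:50 ALP

2021-10-06 16:50 ALP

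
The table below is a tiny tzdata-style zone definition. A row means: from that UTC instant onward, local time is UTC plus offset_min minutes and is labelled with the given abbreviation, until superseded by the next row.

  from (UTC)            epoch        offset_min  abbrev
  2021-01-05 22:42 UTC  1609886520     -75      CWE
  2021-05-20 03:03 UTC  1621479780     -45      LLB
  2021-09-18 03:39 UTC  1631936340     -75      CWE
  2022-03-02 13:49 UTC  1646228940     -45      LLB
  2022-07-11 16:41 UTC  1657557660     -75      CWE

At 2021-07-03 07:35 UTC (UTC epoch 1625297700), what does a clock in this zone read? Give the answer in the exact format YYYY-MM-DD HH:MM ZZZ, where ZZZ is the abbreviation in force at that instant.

2021-07-03 06:50 LLB

Query: 2021-07-03 07:35 UTC
Rule 2/5 (LLB, -00:45): 2021-05-20 03:03 UTC ≤ query < 2021-09-18 03:39 UTC
7·60 + 35 - 45 = 410 min
410 = 0·1440 + 410; 410 = 6·60 + 50 → 06:50, same day
→ 2021-07-03 06:50 LLB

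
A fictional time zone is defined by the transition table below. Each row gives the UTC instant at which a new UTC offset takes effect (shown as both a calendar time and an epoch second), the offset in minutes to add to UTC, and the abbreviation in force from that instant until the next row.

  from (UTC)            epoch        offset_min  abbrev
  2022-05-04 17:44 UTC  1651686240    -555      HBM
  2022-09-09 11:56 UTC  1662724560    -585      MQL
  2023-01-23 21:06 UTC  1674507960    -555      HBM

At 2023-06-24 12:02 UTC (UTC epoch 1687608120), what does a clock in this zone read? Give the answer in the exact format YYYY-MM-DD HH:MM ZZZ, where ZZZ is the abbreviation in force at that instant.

Query: 2023-06-24 12:02 UTC
Rule 3/3 (HBM, -09:15): 2023-01-23 21:06 UTC ≤ query < +∞
12·60 + 2 - 555 = 167 min
167 = 0·1440 + 167; 167 = 2·60 + 47 → 02:47, same day
→ 2023-06-24 02:47 HBM

2023-06-24 02:47 HBM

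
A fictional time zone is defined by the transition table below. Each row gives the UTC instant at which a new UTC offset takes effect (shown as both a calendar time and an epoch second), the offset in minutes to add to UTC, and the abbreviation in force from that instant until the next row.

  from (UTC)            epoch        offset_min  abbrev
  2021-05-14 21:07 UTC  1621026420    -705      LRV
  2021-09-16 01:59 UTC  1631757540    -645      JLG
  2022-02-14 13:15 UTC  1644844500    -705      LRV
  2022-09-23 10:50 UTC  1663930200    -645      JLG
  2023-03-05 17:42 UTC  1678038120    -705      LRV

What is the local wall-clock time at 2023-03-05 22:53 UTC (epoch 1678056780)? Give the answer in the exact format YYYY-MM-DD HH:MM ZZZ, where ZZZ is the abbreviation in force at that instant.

2023-03-05 11:08 LRV

Query: 2023-03-05 22:53 UTC
Rule 5/5 (LRV, -11:45): 2023-03-05 17:42 UTC ≤ query < +∞
22·60 + 53 - 705 = 668 min
668 = 0·1440 + 668; 668 = 11·60 + 8 → 11:08, same day
→ 2023-03-05 11:08 LRV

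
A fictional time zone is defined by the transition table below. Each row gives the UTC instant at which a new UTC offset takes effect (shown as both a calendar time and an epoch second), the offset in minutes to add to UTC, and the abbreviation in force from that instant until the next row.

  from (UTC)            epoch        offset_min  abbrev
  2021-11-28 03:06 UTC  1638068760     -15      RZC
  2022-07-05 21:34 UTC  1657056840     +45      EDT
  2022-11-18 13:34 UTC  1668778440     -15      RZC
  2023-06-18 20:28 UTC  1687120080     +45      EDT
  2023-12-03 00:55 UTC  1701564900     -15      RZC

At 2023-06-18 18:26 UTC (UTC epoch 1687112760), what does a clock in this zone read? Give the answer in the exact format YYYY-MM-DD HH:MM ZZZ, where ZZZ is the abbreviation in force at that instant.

2023-06-18 18:11 RZC

Query: 2023-06-18 18:26 UTC
Rule 3/5 (RZC, -00:15): 2022-11-18 13:34 UTC ≤ query < 2023-06-18 20:28 UTC
18·60 + 26 - 15 = 1091 min
1091 = 0·1440 + 1091; 1091 = 18·60 + 11 → 18:11, same day
→ 2023-06-18 18:11 RZC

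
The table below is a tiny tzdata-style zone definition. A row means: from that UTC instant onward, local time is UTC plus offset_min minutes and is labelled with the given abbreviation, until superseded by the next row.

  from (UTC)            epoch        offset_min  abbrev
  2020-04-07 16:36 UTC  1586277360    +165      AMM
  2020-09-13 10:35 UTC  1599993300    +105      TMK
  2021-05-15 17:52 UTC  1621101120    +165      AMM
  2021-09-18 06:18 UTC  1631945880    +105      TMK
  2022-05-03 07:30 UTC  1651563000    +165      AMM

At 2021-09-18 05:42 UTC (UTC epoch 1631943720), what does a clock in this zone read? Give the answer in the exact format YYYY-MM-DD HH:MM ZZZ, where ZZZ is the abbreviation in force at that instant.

2021-09-18 08:27 AMM

Query: 2021-09-18 05:42 UTC
Rule 3/5 (AMM, +02:45): 2021-05-15 17:52 UTC ≤ query < 2021-09-18 06:18 UTC
5·60 + 42 + 165 = 507 min
507 = 0·1440 + 507; 507 = 8·60 + 27 → 08:27, same day
→ 2021-09-18 08:27 AMM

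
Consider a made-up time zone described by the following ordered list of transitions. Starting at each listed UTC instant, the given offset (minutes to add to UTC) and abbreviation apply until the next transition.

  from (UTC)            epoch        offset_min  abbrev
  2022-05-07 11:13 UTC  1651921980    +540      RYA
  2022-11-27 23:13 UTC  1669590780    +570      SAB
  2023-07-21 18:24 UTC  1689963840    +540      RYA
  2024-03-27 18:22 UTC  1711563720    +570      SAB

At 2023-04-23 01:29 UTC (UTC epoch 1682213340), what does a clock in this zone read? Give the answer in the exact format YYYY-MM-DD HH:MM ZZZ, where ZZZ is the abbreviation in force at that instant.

Query: 2023-04-23 01:29 UTC
Rule 2/4 (SAB, +09:30): 2022-11-27 23:13 UTC ≤ query < 2023-07-21 18:24 UTC
1·60 + 29 + 570 = 659 min
659 = 0·1440 + 659; 659 = 10·60 + 59 → 10:59, same day
→ 2023-04-23 10:59 SAB

2023-04-23 10:59 SAB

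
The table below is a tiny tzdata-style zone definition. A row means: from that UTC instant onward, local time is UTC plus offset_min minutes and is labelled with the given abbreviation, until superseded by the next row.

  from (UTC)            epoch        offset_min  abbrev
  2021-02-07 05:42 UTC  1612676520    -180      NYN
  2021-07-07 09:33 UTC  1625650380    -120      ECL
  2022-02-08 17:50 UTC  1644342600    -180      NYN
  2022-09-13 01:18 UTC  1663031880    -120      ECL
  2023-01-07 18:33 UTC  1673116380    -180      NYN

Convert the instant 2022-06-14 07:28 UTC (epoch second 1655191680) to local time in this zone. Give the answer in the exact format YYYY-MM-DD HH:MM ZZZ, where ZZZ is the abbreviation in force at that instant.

Query: 2022-06-14 07:28 UTC
Rule 3/5 (NYN, -03:00): 2022-02-08 17:50 UTC ≤ query < 2022-09-13 01:18 UTC
7·60 + 28 - 180 = 268 min
268 = 0·1440 + 268; 268 = 4·60 + 28 → 04:28, same day
→ 2022-06-14 04:28 NYN

2022-06-14 04:28 NYN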